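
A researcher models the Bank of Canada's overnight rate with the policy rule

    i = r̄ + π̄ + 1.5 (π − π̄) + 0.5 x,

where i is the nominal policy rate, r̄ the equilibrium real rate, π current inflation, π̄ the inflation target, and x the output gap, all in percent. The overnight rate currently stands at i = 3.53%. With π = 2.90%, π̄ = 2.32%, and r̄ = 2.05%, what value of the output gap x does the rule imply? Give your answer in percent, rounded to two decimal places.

-3.42%

0.5 x = 3.53 − 2.05 − 2.32 − 1.5 × (2.90 − 2.32) = -1.71
x = -1.71 / 0.5 = -3.42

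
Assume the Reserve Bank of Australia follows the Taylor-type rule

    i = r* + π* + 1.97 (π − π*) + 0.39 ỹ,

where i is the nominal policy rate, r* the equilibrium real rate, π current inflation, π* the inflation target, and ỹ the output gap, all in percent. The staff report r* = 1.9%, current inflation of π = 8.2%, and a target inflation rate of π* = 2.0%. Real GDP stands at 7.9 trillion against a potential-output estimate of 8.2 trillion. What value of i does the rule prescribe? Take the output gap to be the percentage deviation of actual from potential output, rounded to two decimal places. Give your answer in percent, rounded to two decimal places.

Output gap = 100 × (7.9 − 8.2) / 8.2 = -3.66%.
i = 1.90 + 2.00 + 1.97 × (8.20 − 2.00) + 0.39 × (-3.66)
   = 1.90 + 2 + 12.214 − 1.4274 = 14.69

14.69%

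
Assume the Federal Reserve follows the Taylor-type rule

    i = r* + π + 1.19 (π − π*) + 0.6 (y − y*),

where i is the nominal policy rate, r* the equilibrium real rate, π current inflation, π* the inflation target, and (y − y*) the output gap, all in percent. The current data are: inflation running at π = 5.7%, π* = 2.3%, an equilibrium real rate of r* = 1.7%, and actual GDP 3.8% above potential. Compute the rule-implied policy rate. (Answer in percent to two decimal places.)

Output 3.8% above potential → (y − y*) = 3.8.
i = 1.7 + 5.7 + 1.19 × (5.7 − 2.3) + 0.6 × 3.8
   = 1.7 + 5.7 + 4.046 + 2.28 = 13.73

13.73%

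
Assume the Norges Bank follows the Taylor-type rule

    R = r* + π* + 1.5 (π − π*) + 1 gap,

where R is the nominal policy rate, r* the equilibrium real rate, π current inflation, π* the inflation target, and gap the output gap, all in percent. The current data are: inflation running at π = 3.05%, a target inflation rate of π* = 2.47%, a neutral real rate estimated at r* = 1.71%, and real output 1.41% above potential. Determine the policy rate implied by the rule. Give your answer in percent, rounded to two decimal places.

Output 1.41% above potential → gap = 1.41.
R = 1.71 + 2.47 + 1.5 × (3.05 − 2.47) + 1 × 1.41
   = 1.71 + 2.47 + 0.87 + 1.41 = 6.46

6.46%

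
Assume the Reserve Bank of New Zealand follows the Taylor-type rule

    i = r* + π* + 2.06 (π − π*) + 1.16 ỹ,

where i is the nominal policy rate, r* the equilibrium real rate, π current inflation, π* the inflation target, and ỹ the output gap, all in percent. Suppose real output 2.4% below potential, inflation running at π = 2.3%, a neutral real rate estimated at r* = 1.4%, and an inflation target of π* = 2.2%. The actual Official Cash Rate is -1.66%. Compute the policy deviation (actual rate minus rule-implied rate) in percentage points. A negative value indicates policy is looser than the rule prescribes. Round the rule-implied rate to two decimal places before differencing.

-2.68 pp

Output 2.4% below potential → ỹ = -2.4.
i = 1.4 + 2.2 + 2.06 × (2.3 − 2.2) + 1.16 × (-2.4)
   = 1.4 + 2.2 + 0.206 − 2.784 = 1.02
Deviation = -1.66 − 1.02 = -2.68 pp.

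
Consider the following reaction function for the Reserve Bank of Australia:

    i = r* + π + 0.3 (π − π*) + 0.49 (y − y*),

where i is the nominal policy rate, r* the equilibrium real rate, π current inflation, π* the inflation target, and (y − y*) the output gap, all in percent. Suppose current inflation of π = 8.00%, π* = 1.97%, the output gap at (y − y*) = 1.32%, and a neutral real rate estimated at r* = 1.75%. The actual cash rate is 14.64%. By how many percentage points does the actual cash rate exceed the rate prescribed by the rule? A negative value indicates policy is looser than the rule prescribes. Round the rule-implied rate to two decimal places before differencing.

i = 1.75 + 8.00 + 0.3 × (8.00 − 1.97) + 0.49 × 1.32
   = 1.75 + 8 + 1.809 + 0.6468 = 12.21
Deviation = 14.64 − 12.21 = 2.43 pp.

2.43 pp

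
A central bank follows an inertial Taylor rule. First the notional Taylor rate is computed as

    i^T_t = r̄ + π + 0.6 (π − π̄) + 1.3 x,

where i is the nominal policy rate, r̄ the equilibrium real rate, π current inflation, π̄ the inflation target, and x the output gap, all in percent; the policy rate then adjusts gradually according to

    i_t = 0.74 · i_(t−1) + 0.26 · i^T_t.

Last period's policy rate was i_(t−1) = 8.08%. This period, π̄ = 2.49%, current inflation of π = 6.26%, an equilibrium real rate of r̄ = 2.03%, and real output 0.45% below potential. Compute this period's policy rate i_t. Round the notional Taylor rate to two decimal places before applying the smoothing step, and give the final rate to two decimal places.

8.57%

Output 0.45% below potential → x = -0.45.
i^T_t = 2.03 + 6.26 + 0.6 × (6.26 − 2.49) + 1.3 × (-0.45)
   = 2.03 + 6.26 + 2.262 − 0.585 = 9.97
i_t = 0.74 × 8.08 + 0.26 × 9.97 = 5.9792 + 2.5922 = 8.57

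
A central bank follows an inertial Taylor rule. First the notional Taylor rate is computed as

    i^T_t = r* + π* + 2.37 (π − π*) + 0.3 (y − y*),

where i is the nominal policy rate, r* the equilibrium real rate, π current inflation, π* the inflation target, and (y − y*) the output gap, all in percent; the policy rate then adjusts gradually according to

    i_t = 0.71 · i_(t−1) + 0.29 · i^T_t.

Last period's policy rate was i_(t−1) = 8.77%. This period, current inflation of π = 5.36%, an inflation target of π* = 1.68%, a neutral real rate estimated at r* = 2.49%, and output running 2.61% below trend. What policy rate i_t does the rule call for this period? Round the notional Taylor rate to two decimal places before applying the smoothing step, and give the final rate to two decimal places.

Output 2.61% below potential → (y − y*) = -2.61.
i^T_t = 2.49 + 1.68 + 2.37 × (5.36 − 1.68) + 0.3 × (-2.61)
   = 2.49 + 1.68 + 8.7216 − 0.783 = 12.11
i_t = 0.71 × 8.77 + 0.29 × 12.11 = 6.2267 + 3.5119 = 9.74

9.74%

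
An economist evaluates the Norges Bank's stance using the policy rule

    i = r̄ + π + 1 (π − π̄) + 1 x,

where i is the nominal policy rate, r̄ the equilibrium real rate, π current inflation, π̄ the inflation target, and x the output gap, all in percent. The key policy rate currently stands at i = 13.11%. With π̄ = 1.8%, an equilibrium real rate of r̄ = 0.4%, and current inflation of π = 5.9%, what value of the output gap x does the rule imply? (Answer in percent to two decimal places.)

2.71%

1 x = 13.11 − 0.4 − 5.9 − 1 × (5.9 − 1.8) = 2.71
x = 2.71 / 1 = 2.71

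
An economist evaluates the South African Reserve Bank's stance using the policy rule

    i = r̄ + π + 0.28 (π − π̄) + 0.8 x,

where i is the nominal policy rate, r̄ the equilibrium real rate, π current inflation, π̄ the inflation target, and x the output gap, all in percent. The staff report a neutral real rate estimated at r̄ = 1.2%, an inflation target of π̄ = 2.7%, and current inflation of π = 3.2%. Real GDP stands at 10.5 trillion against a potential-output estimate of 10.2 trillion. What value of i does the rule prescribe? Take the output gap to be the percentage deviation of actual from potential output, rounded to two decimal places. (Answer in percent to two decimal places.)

Output gap = 100 × (10.5 − 10.2) / 10.2 = 2.94%.
i = 1.20 + 3.20 + 0.28 × (3.20 − 2.70) + 0.8 × 2.94
   = 1.20 + 3.2 + 0.14 + 2.352 = 6.89

6.89%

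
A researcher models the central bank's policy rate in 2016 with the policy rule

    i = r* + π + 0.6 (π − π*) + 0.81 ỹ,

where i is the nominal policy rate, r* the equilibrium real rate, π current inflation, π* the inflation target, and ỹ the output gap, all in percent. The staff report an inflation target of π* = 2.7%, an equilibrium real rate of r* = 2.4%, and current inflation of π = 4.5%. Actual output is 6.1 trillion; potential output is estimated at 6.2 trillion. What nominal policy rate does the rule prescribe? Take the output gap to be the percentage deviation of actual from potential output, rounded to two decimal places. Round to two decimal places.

Output gap = 100 × (6.1 − 6.2) / 6.2 = -1.61%.
i = 2.40 + 4.50 + 0.6 × (4.50 − 2.70) + 0.81 × (-1.61)
   = 2.40 + 4.5 + 1.08 − 1.3041 = 6.68

6.68%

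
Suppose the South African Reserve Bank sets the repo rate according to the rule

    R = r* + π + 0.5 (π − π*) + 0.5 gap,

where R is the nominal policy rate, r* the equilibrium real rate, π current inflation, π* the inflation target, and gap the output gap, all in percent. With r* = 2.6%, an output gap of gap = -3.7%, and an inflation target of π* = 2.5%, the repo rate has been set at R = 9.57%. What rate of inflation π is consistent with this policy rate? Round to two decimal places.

Collecting π: R = r* + (1 + 0.5) π − 0.5 π* + 0.5 gap
1.5 π = 9.57 − 2.6 + 0.5 × 2.5 − 0.5 × (-3.7) = 10.07
π = 10.07 / 1.5 = 6.71

6.71%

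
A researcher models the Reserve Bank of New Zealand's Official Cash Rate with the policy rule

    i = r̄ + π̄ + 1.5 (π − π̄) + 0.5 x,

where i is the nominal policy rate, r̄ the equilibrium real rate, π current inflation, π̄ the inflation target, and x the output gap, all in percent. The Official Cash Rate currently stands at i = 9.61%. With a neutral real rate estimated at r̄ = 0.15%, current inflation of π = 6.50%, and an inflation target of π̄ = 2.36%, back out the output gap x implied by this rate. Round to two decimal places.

0.5 x = 9.61 − 0.15 − 2.36 − 1.5 × (6.50 − 2.36) = 0.89
x = 0.89 / 0.5 = 1.78

1.78%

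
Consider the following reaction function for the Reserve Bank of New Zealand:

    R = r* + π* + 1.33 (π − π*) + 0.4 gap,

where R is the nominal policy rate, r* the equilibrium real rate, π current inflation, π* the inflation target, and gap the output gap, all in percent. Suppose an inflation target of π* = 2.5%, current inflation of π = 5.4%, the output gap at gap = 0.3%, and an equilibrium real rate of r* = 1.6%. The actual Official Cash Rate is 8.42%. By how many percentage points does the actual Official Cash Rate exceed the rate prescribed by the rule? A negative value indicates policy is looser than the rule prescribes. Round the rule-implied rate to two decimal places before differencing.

R = 1.6 + 2.5 + 1.33 × (5.4 − 2.5) + 0.4 × 0.3
   = 1.6 + 2.5 + 3.857 + 0.12 = 8.08
Deviation = 8.42 − 8.08 = 0.34 pp.

0.34 pp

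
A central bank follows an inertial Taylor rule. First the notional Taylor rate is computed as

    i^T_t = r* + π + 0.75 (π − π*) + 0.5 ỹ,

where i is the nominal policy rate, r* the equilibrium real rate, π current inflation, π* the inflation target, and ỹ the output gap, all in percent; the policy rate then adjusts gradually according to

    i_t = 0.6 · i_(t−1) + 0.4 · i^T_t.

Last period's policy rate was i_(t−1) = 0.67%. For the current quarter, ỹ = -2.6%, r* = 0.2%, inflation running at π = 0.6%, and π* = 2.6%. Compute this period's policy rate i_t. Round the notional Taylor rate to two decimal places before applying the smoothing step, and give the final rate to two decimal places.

i^T_t = 0.2 + 0.6 + 0.75 × (0.6 − 2.6) + 0.5 × (-2.6)
   = 0.2 + 0.6 − 1.5 − 1.3 = -2.00
i_t = 0.6 × 0.67 + 0.4 × (-2.00) = 0.402 − 0.8 = -0.40

-0.40%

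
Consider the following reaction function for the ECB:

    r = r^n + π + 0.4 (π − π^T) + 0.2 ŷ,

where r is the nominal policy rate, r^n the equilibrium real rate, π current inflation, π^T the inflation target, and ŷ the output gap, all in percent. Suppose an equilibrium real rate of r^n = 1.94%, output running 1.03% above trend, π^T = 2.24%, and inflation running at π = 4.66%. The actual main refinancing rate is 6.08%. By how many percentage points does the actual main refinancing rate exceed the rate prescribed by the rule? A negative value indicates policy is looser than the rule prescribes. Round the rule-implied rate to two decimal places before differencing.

-1.69 pp

Output 1.03% above potential → ŷ = 1.03.
r = 1.94 + 4.66 + 0.4 × (4.66 − 2.24) + 0.2 × 1.03
   = 1.94 + 4.66 + 0.968 + 0.206 = 7.77
Deviation = 6.08 − 7.77 = -1.69 pp.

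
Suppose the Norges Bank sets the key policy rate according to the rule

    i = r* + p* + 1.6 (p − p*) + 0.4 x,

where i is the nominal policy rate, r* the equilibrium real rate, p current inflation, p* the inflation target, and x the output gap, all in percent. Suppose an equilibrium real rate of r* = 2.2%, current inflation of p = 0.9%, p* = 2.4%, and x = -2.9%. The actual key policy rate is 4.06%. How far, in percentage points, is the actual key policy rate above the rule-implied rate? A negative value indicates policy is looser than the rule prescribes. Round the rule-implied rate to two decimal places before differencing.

3.02 pp

i = 2.2 + 2.4 + 1.6 × (0.9 − 2.4) + 0.4 × (-2.9)
   = 2.2 + 2.4 − 2.4 − 1.16 = 1.04
Deviation = 4.06 − 1.04 = 3.02 pp.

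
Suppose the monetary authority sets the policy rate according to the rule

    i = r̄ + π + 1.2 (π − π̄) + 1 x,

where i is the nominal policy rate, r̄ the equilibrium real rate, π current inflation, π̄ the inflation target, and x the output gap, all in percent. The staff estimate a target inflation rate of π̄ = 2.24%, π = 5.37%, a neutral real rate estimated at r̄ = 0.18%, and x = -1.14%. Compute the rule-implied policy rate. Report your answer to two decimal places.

8.17%

i = 0.18 + 5.37 + 1.2 × (5.37 − 2.24) + 1 × (-1.14)
   = 0.18 + 5.37 + 3.756 − 1.14 = 8.17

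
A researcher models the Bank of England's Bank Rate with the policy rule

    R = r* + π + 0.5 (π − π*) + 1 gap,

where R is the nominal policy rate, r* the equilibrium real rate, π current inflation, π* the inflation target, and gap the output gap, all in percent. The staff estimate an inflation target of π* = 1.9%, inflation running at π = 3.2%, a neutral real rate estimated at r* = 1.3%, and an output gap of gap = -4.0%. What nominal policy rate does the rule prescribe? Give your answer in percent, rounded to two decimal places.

R = 1.3 + 3.2 + 0.5 × (3.2 − 1.9) + 1 × (-4.0)
   = 1.3 + 3.2 + 0.65 − 4 = 1.15

1.15%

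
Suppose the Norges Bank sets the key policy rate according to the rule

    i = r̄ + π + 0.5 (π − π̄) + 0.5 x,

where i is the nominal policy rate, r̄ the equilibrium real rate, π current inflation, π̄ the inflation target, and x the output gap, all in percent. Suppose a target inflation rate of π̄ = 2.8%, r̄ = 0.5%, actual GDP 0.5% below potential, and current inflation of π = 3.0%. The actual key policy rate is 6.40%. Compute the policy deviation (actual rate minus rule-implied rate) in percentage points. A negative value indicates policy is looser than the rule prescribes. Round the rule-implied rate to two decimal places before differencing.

3.05 pp

Output 0.5% below potential → x = -0.5.
i = 0.5 + 3.0 + 0.5 × (3.0 − 2.8) + 0.5 × (-0.5)
   = 0.5 + 3 + 0.1 − 0.25 = 3.35
Deviation = 6.40 − 3.35 = 3.05 pp.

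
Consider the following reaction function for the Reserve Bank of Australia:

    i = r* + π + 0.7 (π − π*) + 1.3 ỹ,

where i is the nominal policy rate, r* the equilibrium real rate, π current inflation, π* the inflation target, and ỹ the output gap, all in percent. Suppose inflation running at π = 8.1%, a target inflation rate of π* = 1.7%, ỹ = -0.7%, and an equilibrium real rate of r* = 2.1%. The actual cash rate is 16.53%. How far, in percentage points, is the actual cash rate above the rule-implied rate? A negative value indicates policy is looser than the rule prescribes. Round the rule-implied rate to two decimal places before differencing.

i = 2.1 + 8.1 + 0.7 × (8.1 − 1.7) + 1.3 × (-0.7)
   = 2.1 + 8.1 + 4.48 − 0.91 = 13.77
Deviation = 16.53 − 13.77 = 2.76 pp.

2.76 pp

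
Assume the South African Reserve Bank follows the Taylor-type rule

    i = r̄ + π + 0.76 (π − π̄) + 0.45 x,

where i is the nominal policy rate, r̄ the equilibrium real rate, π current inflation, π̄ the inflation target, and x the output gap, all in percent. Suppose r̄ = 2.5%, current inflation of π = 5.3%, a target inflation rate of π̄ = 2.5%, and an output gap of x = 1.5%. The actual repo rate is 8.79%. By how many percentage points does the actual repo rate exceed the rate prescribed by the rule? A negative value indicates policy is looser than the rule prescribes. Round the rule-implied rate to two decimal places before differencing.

i = 2.5 + 5.3 + 0.76 × (5.3 − 2.5) + 0.45 × 1.5
   = 2.5 + 5.3 + 2.128 + 0.675 = 10.60
Deviation = 8.79 − 10.60 = -1.81 pp.

-1.81 pp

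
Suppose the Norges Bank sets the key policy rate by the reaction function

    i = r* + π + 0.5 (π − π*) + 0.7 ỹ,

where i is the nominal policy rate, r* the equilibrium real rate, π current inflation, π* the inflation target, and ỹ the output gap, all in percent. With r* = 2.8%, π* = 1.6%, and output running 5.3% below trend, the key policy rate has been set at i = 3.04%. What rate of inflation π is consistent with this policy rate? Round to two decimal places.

Output 5.3% below potential → ỹ = -5.3.
Collecting π: i = r* + (1 + 0.5) π − 0.5 π* + 0.7 ỹ
1.5 π = 3.04 − 2.8 + 0.5 × 1.6 − 0.7 × (-5.3) = 4.75
π = 4.75 / 1.5 = 3.17

3.17%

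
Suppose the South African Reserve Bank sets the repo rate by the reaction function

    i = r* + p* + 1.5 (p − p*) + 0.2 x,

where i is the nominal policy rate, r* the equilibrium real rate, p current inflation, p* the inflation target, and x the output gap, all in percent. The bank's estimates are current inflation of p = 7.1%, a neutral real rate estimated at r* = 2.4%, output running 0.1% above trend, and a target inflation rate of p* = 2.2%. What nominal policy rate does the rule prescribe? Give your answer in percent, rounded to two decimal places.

11.97%

Output 0.1% above potential → x = 0.1.
i = 2.4 + 2.2 + 1.5 × (7.1 − 2.2) + 0.2 × 0.1
   = 2.4 + 2.2 + 7.35 + 0.02 = 11.97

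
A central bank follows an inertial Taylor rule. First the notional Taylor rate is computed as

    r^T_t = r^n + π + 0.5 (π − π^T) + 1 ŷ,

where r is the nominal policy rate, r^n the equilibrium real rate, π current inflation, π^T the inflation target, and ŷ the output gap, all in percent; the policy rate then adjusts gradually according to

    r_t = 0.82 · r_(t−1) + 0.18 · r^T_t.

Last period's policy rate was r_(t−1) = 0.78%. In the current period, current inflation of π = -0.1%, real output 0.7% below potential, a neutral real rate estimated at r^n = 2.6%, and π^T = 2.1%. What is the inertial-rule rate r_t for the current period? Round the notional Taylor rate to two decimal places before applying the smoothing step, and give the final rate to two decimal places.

0.77%

Output 0.7% below potential → ŷ = -0.7.
r^T_t = 2.6 + (-0.1) + 0.5 × (-0.1 − 2.1) + 1 × (-0.7)
   = 2.6 − 0.1 − 1.1 − 0.7 = 0.70
r_t = 0.82 × 0.78 + 0.18 × 0.70 = 0.6396 + 0.126 = 0.77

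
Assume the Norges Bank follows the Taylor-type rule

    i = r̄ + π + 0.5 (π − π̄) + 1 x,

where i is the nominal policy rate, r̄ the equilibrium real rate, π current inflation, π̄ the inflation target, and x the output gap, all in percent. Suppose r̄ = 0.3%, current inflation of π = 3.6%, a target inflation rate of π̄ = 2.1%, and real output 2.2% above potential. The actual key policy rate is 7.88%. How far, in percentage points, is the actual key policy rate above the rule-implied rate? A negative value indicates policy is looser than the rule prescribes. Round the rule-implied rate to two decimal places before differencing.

1.03 pp

Output 2.2% above potential → x = 2.2.
i = 0.3 + 3.6 + 0.5 × (3.6 − 2.1) + 1 × 2.2
   = 0.3 + 3.6 + 0.75 + 2.2 = 6.85
Deviation = 7.88 − 6.85 = 1.03 pp.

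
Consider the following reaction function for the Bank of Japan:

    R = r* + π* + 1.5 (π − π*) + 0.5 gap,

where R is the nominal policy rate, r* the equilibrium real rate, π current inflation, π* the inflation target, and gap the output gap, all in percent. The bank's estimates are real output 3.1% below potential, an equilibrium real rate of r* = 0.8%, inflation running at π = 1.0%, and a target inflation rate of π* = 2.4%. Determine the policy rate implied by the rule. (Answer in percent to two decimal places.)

Output 3.1% below potential → gap = -3.1.
R = 0.8 + 2.4 + 1.5 × (1.0 − 2.4) + 0.5 × (-3.1)
   = 0.8 + 2.4 − 2.1 − 1.55 = -0.45

-0.45%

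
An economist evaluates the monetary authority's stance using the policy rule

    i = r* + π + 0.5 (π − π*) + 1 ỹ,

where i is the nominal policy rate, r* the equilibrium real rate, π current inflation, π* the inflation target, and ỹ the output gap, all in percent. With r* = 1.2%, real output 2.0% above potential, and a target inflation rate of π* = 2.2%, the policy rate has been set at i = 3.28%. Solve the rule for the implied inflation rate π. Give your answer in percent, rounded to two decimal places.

Output 2.0% above potential → ỹ = 2.0.
Collecting π: i = r* + (1 + 0.5) π − 0.5 π* + 1 ỹ
1.5 π = 3.28 − 1.2 + 0.5 × 2.2 − 1 × 2.0 = 1.18
π = 1.18 / 1.5 = 0.79

0.79%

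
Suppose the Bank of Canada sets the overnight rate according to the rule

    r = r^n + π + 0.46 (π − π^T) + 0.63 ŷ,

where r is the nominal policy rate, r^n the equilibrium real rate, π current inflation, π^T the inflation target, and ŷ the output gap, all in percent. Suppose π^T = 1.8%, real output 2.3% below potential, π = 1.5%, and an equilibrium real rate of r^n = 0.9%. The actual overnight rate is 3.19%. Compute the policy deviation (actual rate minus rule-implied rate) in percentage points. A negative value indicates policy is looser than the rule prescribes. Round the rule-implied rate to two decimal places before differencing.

Output 2.3% below potential → ŷ = -2.3.
r = 0.9 + 1.5 + 0.46 × (1.5 − 1.8) + 0.63 × (-2.3)
   = 0.9 + 1.5 − 0.138 − 1.449 = 0.81
Deviation = 3.19 − 0.81 = 2.38 pp.

2.38 pp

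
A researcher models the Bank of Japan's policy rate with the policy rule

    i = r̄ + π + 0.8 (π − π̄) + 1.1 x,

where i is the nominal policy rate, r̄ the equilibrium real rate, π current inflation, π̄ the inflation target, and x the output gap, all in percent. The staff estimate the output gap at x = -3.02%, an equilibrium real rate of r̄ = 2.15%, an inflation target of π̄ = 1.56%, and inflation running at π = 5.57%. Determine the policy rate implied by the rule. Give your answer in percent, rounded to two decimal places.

i = 2.15 + 5.57 + 0.8 × (5.57 − 1.56) + 1.1 × (-3.02)
   = 2.15 + 5.57 + 3.208 − 3.322 = 7.61

7.61%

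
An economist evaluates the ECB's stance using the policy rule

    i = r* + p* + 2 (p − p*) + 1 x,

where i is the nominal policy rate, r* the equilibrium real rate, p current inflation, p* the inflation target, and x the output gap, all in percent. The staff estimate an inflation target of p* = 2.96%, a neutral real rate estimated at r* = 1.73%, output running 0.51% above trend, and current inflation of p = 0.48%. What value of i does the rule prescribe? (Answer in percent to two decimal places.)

Output 0.51% above potential → x = 0.51.
i = 1.73 + 2.96 + 2 × (0.48 − 2.96) + 1 × 0.51
   = 1.73 + 2.96 − 4.96 + 0.51 = 0.24

0.24%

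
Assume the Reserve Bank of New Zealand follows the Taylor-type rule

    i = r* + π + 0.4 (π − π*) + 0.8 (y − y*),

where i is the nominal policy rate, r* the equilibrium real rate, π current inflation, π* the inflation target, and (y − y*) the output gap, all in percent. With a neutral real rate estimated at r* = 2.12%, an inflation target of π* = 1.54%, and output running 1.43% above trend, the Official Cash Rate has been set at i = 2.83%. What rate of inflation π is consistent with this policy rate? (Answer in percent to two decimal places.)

Output 1.43% above potential → (y − y*) = 1.43.
Collecting π: i = r* + (1 + 0.4) π − 0.4 π* + 0.8 (y − y*)
1.4 π = 2.83 − 2.12 + 0.4 × 1.54 − 0.8 × 1.43 = 0.182
π = 0.182 / 1.4 = 0.13

0.13%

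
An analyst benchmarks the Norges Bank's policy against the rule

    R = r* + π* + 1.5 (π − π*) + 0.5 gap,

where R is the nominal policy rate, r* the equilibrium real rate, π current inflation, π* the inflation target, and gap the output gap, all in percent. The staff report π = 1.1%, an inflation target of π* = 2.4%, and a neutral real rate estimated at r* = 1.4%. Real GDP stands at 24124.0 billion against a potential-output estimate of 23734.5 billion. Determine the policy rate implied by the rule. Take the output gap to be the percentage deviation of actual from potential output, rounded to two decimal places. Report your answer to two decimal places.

Output gap = 100 × (24124.0 − 23734.5) / 23734.5 = 1.64%.
R = 1.40 + 2.40 + 1.5 × (1.10 − 2.40) + 0.5 × 1.64
   = 1.40 + 2.4 − 1.95 + 0.82 = 2.67

2.67%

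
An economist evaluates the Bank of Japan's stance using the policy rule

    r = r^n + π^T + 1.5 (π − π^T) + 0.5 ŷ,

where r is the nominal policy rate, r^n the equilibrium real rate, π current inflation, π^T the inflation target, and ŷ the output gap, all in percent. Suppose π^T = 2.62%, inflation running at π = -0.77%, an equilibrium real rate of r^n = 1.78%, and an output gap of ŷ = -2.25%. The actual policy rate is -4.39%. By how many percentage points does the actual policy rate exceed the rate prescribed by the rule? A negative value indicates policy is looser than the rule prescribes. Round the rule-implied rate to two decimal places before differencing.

r = 1.78 + 2.62 + 1.5 × (-0.77 − 2.62) + 0.5 × (-2.25)
   = 1.78 + 2.62 − 5.085 − 1.125 = -1.81
Deviation = -4.39 − (-1.81) = -2.58 pp.

-2.58 pp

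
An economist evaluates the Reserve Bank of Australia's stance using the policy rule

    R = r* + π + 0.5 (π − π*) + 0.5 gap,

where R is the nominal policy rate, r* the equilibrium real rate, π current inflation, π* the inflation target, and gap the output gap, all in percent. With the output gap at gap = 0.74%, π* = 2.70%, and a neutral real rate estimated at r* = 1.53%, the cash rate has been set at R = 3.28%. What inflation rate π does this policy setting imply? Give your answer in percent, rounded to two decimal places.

Collecting π: R = r* + (1 + 0.5) π − 0.5 π* + 0.5 gap
1.5 π = 3.28 − 1.53 + 0.5 × 2.70 − 0.5 × 0.74 = 2.73
π = 2.73 / 1.5 = 1.82

1.82%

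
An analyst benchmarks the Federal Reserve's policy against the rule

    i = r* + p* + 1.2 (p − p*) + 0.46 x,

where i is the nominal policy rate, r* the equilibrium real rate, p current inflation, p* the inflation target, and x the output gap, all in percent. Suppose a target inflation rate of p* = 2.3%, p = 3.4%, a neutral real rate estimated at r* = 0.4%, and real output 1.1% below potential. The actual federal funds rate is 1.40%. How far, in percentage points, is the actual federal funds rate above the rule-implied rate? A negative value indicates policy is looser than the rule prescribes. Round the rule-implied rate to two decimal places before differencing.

Output 1.1% below potential → x = -1.1.
i = 0.4 + 2.3 + 1.2 × (3.4 − 2.3) + 0.46 × (-1.1)
   = 0.4 + 2.3 + 1.32 − 0.506 = 3.51
Deviation = 1.40 − 3.51 = -2.11 pp.

-2.11 pp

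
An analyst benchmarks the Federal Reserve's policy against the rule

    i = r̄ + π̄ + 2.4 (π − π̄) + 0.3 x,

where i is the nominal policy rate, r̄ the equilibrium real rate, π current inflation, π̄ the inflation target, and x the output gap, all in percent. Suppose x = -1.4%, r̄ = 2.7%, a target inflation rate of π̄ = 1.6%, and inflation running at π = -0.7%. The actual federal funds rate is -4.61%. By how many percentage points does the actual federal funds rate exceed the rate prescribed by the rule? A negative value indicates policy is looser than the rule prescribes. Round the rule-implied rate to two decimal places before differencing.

-2.97 pp

i = 2.7 + 1.6 + 2.4 × (-0.7 − 1.6) + 0.3 × (-1.4)
   = 2.7 + 1.6 − 5.52 − 0.42 = -1.64
Deviation = -4.61 − (-1.64) = -2.97 pp.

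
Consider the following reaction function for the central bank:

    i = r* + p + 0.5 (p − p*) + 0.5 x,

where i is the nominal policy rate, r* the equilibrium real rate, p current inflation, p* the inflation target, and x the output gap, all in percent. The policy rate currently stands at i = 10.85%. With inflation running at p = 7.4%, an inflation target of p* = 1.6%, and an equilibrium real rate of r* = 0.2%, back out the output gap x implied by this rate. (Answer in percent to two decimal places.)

0.5 x = 10.85 − 0.2 − 7.4 − 0.5 × (7.4 − 1.6) = 0.35
x = 0.35 / 0.5 = 0.70

0.70%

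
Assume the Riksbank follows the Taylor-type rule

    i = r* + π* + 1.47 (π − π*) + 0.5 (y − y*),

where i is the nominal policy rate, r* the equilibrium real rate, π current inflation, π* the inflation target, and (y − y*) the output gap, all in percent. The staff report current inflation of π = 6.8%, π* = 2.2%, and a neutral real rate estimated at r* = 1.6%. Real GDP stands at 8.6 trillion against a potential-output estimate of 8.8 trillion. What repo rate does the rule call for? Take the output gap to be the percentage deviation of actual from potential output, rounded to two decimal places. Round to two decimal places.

Output gap = 100 × (8.6 − 8.8) / 8.8 = -2.27%.
i = 1.60 + 2.20 + 1.47 × (6.80 − 2.20) + 0.5 × (-2.27)
   = 1.60 + 2.2 + 6.762 − 1.135 = 9.43

9.43%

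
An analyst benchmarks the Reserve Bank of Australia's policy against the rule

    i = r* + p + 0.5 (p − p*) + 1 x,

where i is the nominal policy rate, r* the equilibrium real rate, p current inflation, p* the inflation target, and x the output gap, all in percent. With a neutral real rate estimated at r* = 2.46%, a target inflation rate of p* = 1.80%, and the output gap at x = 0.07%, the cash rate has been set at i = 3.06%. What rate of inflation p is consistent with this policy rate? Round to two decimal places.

Collecting p: i = r* + (1 + 0.5) p − 0.5 p* + 1 x
1.5 p = 3.06 − 2.46 + 0.5 × 1.80 − 1 × 0.07 = 1.43
p = 1.43 / 1.5 = 0.95

0.95%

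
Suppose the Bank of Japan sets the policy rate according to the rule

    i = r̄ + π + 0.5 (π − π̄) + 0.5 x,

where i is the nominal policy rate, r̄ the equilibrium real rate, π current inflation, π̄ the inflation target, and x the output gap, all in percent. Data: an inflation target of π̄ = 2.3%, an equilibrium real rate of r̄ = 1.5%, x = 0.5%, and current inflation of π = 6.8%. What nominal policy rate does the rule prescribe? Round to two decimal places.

i = 1.5 + 6.8 + 0.5 × (6.8 − 2.3) + 0.5 × 0.5
   = 1.5 + 6.8 + 2.25 + 0.25 = 10.80

10.80%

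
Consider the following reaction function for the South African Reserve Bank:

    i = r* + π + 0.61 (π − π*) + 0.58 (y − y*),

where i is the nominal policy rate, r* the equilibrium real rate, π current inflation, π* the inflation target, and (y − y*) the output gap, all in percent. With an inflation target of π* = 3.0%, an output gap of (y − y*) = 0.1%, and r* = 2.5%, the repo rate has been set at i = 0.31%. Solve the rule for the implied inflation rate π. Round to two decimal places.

-0.26%

Collecting π: i = r* + (1 + 0.61) π − 0.61 π* + 0.58 (y − y*)
1.61 π = 0.31 − 2.5 + 0.61 × 3.0 − 0.58 × 0.1 = -0.418
π = -0.418 / 1.61 = -0.26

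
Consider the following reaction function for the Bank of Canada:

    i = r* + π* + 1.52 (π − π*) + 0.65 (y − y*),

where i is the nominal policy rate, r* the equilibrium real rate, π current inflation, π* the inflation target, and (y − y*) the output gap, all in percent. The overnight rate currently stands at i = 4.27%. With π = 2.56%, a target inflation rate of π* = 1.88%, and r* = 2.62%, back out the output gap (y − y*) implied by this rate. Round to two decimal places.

-1.94%

0.65 (y − y*) = 4.27 − 2.62 − 1.88 − 1.52 × (2.56 − 1.88) = -1.2636
(y − y*) = -1.2636 / 0.65 = -1.94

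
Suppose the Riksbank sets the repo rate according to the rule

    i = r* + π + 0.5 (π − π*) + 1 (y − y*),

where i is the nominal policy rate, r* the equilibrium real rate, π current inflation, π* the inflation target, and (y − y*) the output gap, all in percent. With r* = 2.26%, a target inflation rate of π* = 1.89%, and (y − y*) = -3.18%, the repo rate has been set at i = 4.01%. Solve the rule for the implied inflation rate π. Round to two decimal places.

Collecting π: i = r* + (1 + 0.5) π − 0.5 π* + 1 (y − y*)
1.5 π = 4.01 − 2.26 + 0.5 × 1.89 − 1 × (-3.18) = 5.875
π = 5.875 / 1.5 = 3.92

3.92%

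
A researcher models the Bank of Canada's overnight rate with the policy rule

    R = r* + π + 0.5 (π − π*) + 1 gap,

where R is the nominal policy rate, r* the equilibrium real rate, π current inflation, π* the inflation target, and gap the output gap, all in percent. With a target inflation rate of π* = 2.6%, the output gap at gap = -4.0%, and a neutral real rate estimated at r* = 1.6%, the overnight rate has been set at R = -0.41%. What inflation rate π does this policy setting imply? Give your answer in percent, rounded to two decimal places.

2.19%

Collecting π: R = r* + (1 + 0.5) π − 0.5 π* + 1 gap
1.5 π = -0.41 − 1.6 + 0.5 × 2.6 − 1 × (-4.0) = 3.29
π = 3.29 / 1.5 = 2.19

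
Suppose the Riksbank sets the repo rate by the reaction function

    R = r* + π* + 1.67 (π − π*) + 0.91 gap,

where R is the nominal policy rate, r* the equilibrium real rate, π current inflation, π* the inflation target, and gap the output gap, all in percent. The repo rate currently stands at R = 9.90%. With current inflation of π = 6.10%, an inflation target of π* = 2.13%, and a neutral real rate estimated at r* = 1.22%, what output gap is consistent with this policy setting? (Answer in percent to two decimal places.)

-0.09%

0.91 gap = 9.90 − 1.22 − 2.13 − 1.67 × (6.10 − 2.13) = -0.0799
gap = -0.0799 / 0.91 = -0.09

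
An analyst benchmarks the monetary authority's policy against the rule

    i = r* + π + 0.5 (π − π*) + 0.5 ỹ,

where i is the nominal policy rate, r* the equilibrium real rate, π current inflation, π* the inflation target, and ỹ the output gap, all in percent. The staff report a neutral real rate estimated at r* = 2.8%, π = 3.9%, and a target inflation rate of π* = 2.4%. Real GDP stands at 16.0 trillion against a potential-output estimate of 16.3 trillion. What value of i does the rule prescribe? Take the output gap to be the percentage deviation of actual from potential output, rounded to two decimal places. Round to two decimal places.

Output gap = 100 × (16.0 − 16.3) / 16.3 = -1.84%.
i = 2.80 + 3.90 + 0.5 × (3.90 − 2.40) + 0.5 × (-1.84)
   = 2.80 + 3.9 + 0.75 − 0.92 = 6.53

6.53%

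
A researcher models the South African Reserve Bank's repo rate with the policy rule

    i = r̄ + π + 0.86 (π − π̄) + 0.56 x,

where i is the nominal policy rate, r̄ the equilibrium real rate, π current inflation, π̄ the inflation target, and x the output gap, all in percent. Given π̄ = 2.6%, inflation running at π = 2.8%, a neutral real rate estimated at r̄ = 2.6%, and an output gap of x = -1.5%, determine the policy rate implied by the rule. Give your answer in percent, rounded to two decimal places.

4.73%

i = 2.6 + 2.8 + 0.86 × (2.8 − 2.6) + 0.56 × (-1.5)
   = 2.6 + 2.8 + 0.172 − 0.84 = 4.73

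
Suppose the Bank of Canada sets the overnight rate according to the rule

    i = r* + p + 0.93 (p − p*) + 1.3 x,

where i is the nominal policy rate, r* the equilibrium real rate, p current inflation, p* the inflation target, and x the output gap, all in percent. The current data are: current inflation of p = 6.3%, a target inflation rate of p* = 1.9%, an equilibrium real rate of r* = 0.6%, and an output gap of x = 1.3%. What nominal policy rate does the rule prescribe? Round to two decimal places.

12.68%

i = 0.6 + 6.3 + 0.93 × (6.3 − 1.9) + 1.3 × 1.3
   = 0.6 + 6.3 + 4.092 + 1.69 = 12.68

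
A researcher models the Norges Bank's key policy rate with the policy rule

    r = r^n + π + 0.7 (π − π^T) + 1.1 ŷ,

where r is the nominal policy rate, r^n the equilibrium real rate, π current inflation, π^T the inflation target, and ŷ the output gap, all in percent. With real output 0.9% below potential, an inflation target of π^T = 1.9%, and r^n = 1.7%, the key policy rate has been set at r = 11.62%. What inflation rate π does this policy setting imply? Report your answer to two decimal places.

7.20%

Output 0.9% below potential → ŷ = -0.9.
Collecting π: r = r^n + (1 + 0.7) π − 0.7 π^T + 1.1 ŷ
1.7 π = 11.62 − 1.7 + 0.7 × 1.9 − 1.1 × (-0.9) = 12.24
π = 12.24 / 1.7 = 7.20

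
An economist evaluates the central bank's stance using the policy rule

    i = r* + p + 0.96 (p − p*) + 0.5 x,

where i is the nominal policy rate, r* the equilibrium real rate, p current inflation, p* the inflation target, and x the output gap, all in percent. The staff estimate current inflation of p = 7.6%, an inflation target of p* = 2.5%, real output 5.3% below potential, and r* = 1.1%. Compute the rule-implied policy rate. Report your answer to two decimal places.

10.95%

Output 5.3% below potential → x = -5.3.
i = 1.1 + 7.6 + 0.96 × (7.6 − 2.5) + 0.5 × (-5.3)
   = 1.1 + 7.6 + 4.896 − 2.65 = 10.95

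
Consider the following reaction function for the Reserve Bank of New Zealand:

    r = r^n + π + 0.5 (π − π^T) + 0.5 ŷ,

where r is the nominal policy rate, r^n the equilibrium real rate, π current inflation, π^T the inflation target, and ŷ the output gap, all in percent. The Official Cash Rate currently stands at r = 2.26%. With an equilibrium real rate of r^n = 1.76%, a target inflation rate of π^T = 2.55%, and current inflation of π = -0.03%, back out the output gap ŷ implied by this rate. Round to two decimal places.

3.64%

0.5 ŷ = 2.26 − 1.76 − (-0.03) − 0.5 × ((-0.03) − 2.55) = 1.82
ŷ = 1.82 / 0.5 = 3.64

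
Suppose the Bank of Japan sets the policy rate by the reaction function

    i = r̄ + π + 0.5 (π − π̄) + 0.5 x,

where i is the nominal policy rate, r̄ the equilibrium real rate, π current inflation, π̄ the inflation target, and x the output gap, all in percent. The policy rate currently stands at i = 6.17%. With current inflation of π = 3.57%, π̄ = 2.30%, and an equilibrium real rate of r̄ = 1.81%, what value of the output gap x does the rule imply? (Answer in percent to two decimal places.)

0.5 x = 6.17 − 1.81 − 3.57 − 0.5 × (3.57 − 2.30) = 0.155
x = 0.155 / 0.5 = 0.31

0.31%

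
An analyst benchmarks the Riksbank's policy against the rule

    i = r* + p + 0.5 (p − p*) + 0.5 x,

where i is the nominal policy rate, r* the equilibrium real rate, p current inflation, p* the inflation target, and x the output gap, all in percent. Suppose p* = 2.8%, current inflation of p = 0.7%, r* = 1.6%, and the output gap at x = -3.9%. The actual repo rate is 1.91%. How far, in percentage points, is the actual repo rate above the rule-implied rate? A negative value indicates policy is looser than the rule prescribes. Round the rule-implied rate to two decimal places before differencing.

2.61 pp

i = 1.6 + 0.7 + 0.5 × (0.7 − 2.8) + 0.5 × (-3.9)
   = 1.6 + 0.7 − 1.05 − 1.95 = -0.70
Deviation = 1.91 − (-0.70) = 2.61 pp.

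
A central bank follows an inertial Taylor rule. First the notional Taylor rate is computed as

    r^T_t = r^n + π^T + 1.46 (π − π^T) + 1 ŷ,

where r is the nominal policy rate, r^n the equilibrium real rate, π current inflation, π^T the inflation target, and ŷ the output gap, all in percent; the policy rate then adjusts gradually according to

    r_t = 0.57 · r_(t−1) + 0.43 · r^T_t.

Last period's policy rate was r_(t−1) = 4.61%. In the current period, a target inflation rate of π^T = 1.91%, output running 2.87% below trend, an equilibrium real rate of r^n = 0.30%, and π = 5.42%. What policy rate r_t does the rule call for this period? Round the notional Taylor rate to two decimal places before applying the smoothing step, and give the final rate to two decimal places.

Output 2.87% below potential → ŷ = -2.87.
r^T_t = 0.30 + 1.91 + 1.46 × (5.42 − 1.91) + 1 × (-2.87)
   = 0.30 + 1.91 + 5.1246 − 2.87 = 4.46
r_t = 0.57 × 4.61 + 0.43 × 4.46 = 2.6277 + 1.9178 = 4.55

4.55%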